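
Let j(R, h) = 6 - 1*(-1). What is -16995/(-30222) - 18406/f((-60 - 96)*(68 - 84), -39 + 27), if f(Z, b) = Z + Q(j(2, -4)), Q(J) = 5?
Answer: -171253879/25195074 ≈ -6.7971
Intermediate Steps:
j(R, h) = 7 (j(R, h) = 6 + 1 = 7)
f(Z, b) = 5 + Z (f(Z, b) = Z + 5 = 5 + Z)
-16995/(-30222) - 18406/f((-60 - 96)*(68 - 84), -39 + 27) = -16995/(-30222) - 18406/(5 + (-60 - 96)*(68 - 84)) = -16995*(-1/30222) - 18406/(5 - 156*(-16)) = 5665/10074 - 18406/(5 + 2496) = 5665/10074 - 18406/2501 = -171253879/25195074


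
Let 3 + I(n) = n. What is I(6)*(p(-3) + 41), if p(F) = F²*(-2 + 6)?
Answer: 231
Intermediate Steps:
I(n) = -3 + n
p(F) = 4*F² (p(F) = F²*4 = 4*F²)
I(6)*(p(-3) + 41) = (-3 + 6)*(4*(-3)² + 41) = 3*(4*9 + 41) = 3*(36 + 41) = 3*77 = 231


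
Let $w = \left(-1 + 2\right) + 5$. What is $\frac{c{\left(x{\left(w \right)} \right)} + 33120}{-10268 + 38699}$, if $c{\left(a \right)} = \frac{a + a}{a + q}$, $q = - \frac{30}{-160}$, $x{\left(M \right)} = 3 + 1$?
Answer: $\frac{2219168}{1904877} \approx 1.165$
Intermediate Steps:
$w = 6$ ($w = 1 + 5 = 6$)
$x{\left(M \right)} = 4$
$q = \frac{3}{16}$ ($q = \left(-30\right) \left(- \frac{1}{160}\right) = \frac{3}{16} \approx 0.1875$)
$c{\left(a \right)} = \frac{2 a}{\frac{3}{16} + a}$ ($c{\left(a \right)} = \frac{a + a}{a + \frac{3}{16}} = \frac{2 a}{\frac{3}{16} + a}$)
$\frac{c{\left(x{\left(w \right)} \right)} + 33120}{-10268 + 38699} = \frac{32 \cdot 4 \frac{1}{3 + 16 \cdot 4} + 33120}{-10268 + 38699} = \frac{32 \cdot 4 \frac{1}{3 + 64} + 33120}{28431} = \left(32 \cdot 4 \cdot \frac{1}{67} + 33120\right) \frac{1}{28431} = \left(\frac{128}{67} + 33120\right) \frac{1}{28431} = \frac{2219168}{67} \cdot \frac{1}{28431} = \frac{2219168}{1904877}$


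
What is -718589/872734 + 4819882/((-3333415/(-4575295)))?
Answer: 3849172234057895605/581836921322 ≈ 6.6156e+6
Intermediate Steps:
-718589/872734 + 4819882/((-3333415/(-4575295))) = -718589*1/872734 + 4819882/((-3333415*(-1/4575295))) = -718589/872734 + 4819882/(666683/915059) = -718589/872734 + 4819882*(915059/666683) = -718589/872734 + 4410476403038/666683 = 3849172234057895605/581836921322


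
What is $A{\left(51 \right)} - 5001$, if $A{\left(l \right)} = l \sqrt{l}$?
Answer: $-5001 + 51 \sqrt{51} \approx -4636.8$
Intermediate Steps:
$A{\left(l \right)} = l^{\frac{3}{2}}$
$A{\left(51 \right)} - 5001 = 51^{\frac{3}{2}} - 5001 = 51 \sqrt{51} - 5001 = -5001 + 51 \sqrt{51}$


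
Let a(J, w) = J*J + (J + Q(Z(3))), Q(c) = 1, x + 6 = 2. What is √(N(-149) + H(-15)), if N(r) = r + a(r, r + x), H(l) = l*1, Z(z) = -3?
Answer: √21889 ≈ 147.95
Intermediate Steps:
H(l) = l
x = -4 (x = -6 + 2 = -4)
a(J, w) = 1 + J + J² (a(J, w) = J*J + (J + 1) = J² + (1 + J) = 1 + J + J²)
N(r) = 1 + r² + 2*r (N(r) = r + (1 + r + r²) = 1 + r² + 2*r)
√(N(-149) + H(-15)) = √((1 + (-149)² + 2*(-149)) - 15) = √((1 + 22201 - 298) - 15) = √(21904 - 15) = √21889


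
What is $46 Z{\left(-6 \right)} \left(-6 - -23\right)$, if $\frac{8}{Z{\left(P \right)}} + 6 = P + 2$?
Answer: $- \frac{3128}{5} \approx -625.6$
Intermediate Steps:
$Z{\left(P \right)} = \frac{8}{-4 + P}$ ($Z{\left(P \right)} = \frac{8}{-6 + \left(P + 2\right)} = \frac{8}{-6 + \left(2 + P\right)} = \frac{8}{-4 + P}$)
$46 Z{\left(-6 \right)} \left(-6 - -23\right) = 46 \frac{8}{-4 - 6} \left(-6 - -23\right) = 46 \frac{8}{-10} \left(-6 + 23\right) = 46 \cdot 8 \left(- \frac{1}{10}\right) 17 = 46 \left(- \frac{4}{5}\right) 17 = \left(- \frac{184}{5}\right) 17 = - \frac{3128}{5}$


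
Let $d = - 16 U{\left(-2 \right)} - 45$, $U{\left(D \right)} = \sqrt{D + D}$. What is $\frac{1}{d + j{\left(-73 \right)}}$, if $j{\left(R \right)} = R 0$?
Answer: $- \frac{45}{3049} + \frac{32 i}{3049} \approx -0.014759 + 0.010495 i$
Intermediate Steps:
$U{\left(D \right)} = \sqrt{2} \sqrt{D}$ ($U{\left(D \right)} = \sqrt{2 D} = \sqrt{2} \sqrt{D}$)
$j{\left(R \right)} = 0$
$d = -45 - 32 i$ ($d = - 16 \sqrt{2} \sqrt{-2} - 45 = - 16 \sqrt{2} i \sqrt{2} - 45 = - 16 \cdot 2 i - 45 = - 32 i - 45 = -45 - 32 i \approx -45.0 - 32.0 i$)
$\frac{1}{d + j{\left(-73 \right)}} = \frac{1}{\left(-45 - 32 i\right) + 0} = \frac{1}{-45 - 32 i} = \frac{-45 + 32 i}{3049}$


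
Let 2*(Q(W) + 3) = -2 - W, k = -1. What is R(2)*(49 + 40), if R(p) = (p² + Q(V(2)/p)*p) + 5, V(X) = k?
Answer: 267/2 ≈ 133.50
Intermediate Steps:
V(X) = -1
Q(W) = -4 - W/2 (Q(W) = -3 + (-2 - W)/2 = -3 + (-1 - W/2) = -4 - W/2)
R(p) = 5 + p² + p*(-4 + 1/(2*p)) (R(p) = (p² + (-4 - (-1)/(2*p))*p) + 5 = (p² + (-4 + 1/(2*p))*p) + 5 = (p² + p*(-4 + 1/(2*p))) + 5 = 5 + p² + p*(-4 + 1/(2*p)))
R(2)*(49 + 40) = (11/2 + 2² - 4*2)*(49 + 40) = (11/2 + 4 - 8)*89 = (3/2)*89 = 267/2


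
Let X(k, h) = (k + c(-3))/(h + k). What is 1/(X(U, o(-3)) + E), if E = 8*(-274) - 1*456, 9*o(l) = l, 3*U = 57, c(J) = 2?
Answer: -8/21175 ≈ -0.00037780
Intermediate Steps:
U = 19 (U = (1/3)*57 = 19)
o(l) = l/9
X(k, h) = (2 + k)/(h + k) (X(k, h) = (k + 2)/(h + k) = (2 + k)/(h + k))
E = -2648 (E = -2192 - 456 = -2648)
1/(X(U, o(-3)) + E) = 1/((2 + 19)/((1/9)*(-3) + 19) - 2648) = 1/(21/(-1/3 + 19) - 2648) = 1/(21/(56/3) - 2648) = 1/((3/56)*21 - 2648) = 1/(9/8 - 2648) = 1/(-21175/8) = -8/21175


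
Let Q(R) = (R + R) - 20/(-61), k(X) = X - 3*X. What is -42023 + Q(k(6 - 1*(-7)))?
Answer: -2566555/61 ≈ -42075.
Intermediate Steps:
k(X) = -2*X
Q(R) = 20/61 + 2*R (Q(R) = 2*R - 20*(-1)/61 = 2*R - 1*(-20/61) = 2*R + 20/61 = 20/61 + 2*R)
-42023 + Q(k(6 - 1*(-7))) = -42023 + (20/61 + 2*(-2*(6 - 1*(-7)))) = -42023 + (20/61 + 2*(-2*(6 + 7))) = -42023 + (20/61 + 2*(-2*13)) = -42023 + (20/61 + 2*(-26)) = -42023 + (20/61 - 52) = -42023 - 3152/61 = -2566555/61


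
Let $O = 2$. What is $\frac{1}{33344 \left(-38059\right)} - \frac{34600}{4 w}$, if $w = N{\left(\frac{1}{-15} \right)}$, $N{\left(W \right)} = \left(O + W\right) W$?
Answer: $\frac{2469867729839971}{36802139584} \approx 67112.0$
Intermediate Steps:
$N{\left(W \right)} = W \left(2 + W\right)$ ($N{\left(W \right)} = \left(2 + W\right) W = W \left(2 + W\right)$)
$w = - \frac{29}{225}$ ($w = \frac{2 + \frac{1}{-15}}{-15} = - \frac{2 - \frac{1}{15}}{15} = \left(- \frac{1}{15}\right) \frac{29}{15} = - \frac{29}{225} \approx -0.12889$)
$\frac{1}{33344 \left(-38059\right)} - \frac{34600}{4 w} = \frac{1}{33344 \left(-38059\right)} - \frac{34600}{4 \left(- \frac{29}{225}\right)} = \frac{1}{33344} \left(- \frac{1}{38059}\right) - \frac{34600}{- \frac{116}{225}} = - \frac{1}{1269039296} - - \frac{1946250}{29} = - \frac{1}{1269039296} + \frac{1946250}{29} = \frac{2469867729839971}{36802139584}$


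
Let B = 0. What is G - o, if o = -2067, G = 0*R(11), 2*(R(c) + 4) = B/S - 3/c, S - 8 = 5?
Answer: 2067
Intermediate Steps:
S = 13 (S = 8 + 5 = 13)
R(c) = -4 - 3/(2*c) (R(c) = -4 + (0/13 - 3/c)/2 = -4 + (0*(1/13) - 3/c)/2 = -4 + (0 - 3/c)/2 = -4 + (-3/c)/2 = -4 - 3/(2*c))
G = 0 (G = 0*(-4 - 3/2/11) = 0*(-4 - 3/2*1/11) = 0*(-4 - 3/22) = 0*(-91/22) = 0)
G - o = 0 - 1*(-2067) = 0 + 2067 = 2067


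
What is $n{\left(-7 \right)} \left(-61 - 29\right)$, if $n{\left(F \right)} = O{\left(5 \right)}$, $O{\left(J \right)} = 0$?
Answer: $0$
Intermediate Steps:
$n{\left(F \right)} = 0$
$n{\left(-7 \right)} \left(-61 - 29\right) = 0 \left(-61 - 29\right) = 0 \left(-90\right) = 0$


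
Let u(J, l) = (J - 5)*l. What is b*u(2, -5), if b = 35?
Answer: 525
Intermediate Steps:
u(J, l) = l*(-5 + J) (u(J, l) = (-5 + J)*l = l*(-5 + J))
b*u(2, -5) = 35*(-5*(-5 + 2)) = 35*(-5*(-3)) = 35*15 = 525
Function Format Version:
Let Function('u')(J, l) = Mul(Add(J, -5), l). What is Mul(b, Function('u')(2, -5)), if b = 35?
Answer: 525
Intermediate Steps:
Function('u')(J, l) = Mul(l, Add(-5, J)) (Function('u')(J, l) = Mul(Add(-5, J), l) = Mul(l, Add(-5, J)))
Mul(b, Function('u')(2, -5)) = Mul(35, Mul(-5, Add(-5, 2))) = Mul(35, Mul(-5, -3)) = Mul(35, 15) = 525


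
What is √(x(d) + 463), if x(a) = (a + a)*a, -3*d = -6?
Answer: √471 ≈ 21.703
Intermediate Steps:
d = 2 (d = -⅓*(-6) = 2)
x(a) = 2*a² (x(a) = (2*a)*a = 2*a²)
√(x(d) + 463) = √(2*2² + 463) = √(2*4 + 463) = √(8 + 463) = √471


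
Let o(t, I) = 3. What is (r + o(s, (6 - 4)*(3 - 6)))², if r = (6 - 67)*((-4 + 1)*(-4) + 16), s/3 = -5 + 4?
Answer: 2907025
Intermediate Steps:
s = -3 (s = 3*(-5 + 4) = 3*(-1) = -3)
r = -1708 (r = -61*(-3*(-4) + 16) = -61*(12 + 16) = -61*28 = -1708)
(r + o(s, (6 - 4)*(3 - 6)))² = (-1708 + 3)² = (-1705)² = 2907025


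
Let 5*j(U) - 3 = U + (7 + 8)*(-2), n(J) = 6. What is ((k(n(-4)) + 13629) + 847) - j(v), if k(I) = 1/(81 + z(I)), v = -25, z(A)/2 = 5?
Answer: 6591317/455 ≈ 14486.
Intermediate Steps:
z(A) = 10 (z(A) = 2*5 = 10)
j(U) = -27/5 + U/5 (j(U) = ⅗ + (U + (7 + 8)*(-2))/5 = ⅗ + (U + 15*(-2))/5 = ⅗ + (U - 30)/5 = ⅗ + (-30 + U)/5 = ⅗ + (-6 + U/5) = -27/5 + U/5)
k(I) = 1/91 (k(I) = 1/(81 + 10) = 1/91)
((k(n(-4)) + 13629) + 847) - j(v) = ((1/91 + 13629) + 847) - (-27/5 + (⅕)*(-25)) = (1240240/91 + 847) - (-27/5 - 5) = 1317317/91 - 1*(-52/5) = 1317317/91 + 52/5 = 6591317/455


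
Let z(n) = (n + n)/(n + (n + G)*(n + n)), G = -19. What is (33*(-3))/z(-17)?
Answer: 7029/2 ≈ 3514.5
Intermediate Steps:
z(n) = 2*n/(n + 2*n*(-19 + n)) (z(n) = (n + n)/(n + (n - 19)*(n + n)) = (2*n)/(n + (-19 + n)*(2*n)) = (2*n)/(n + 2*n*(-19 + n)) = 2*n/(n + 2*n*(-19 + n)))
(33*(-3))/z(-17) = (33*(-3))/((2/(-37 + 2*(-17)))) = -99/(2/(-37 - 34)) = -99/(2/(-71)) = -99/(2*(-1/71)) = -99/(-2/71) = -99*(-71/2) = 7029/2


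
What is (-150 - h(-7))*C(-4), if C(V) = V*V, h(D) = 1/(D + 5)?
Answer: -2392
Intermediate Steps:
h(D) = 1/(5 + D)
C(V) = V²
(-150 - h(-7))*C(-4) = (-150 - 1/(5 - 7))*(-4)² = (-150 - 1/(-2))*16 = (-150 - 1*(-½))*16 = (-150 + ½)*16 = -299/2*16 = -2392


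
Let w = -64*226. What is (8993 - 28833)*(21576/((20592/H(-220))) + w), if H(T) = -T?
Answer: 11013303040/39 ≈ 2.8239e+8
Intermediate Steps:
w = -14464
(8993 - 28833)*(21576/((20592/H(-220))) + w) = (8993 - 28833)*(21576/((20592/((-1*(-220))))) - 14464) = -19840*(21576/((20592/220)) - 14464) = -19840*(21576/((20592*(1/220))) - 14464) = -19840*(21576/(468/5) - 14464) = -19840*(21576*(5/468) - 14464) = -19840*(8990/39 - 14464) = -19840*(-555106/39) = 11013303040/39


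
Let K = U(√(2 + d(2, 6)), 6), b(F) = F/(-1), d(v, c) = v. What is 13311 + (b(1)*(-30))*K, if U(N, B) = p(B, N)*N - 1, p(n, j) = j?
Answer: 13401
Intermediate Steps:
b(F) = -F (b(F) = F*(-1) = -F)
U(N, B) = -1 + N² (U(N, B) = N*N - 1 = N² - 1 = -1 + N²)
K = 3 (K = -1 + (√(2 + 2))² = -1 + (√4)² = -1 + 2² = -1 + 4 = 3)
13311 + (b(1)*(-30))*K = 13311 + (-1*1*(-30))*3 = 13311 - 1*(-30)*3 = 13311 + 30*3 = 13311 + 90 = 13401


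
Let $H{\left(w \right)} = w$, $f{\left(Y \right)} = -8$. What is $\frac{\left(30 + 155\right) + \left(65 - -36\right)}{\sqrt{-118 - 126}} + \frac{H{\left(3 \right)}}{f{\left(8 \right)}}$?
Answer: $- \frac{3}{8} - \frac{143 i \sqrt{61}}{61} \approx -0.375 - 18.309 i$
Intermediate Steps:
$\frac{\left(30 + 155\right) + \left(65 - -36\right)}{\sqrt{-118 - 126}} + \frac{H{\left(3 \right)}}{f{\left(8 \right)}} = \frac{\left(30 + 155\right) + \left(65 - -36\right)}{\sqrt{-118 - 126}} + \frac{3}{-8} = \frac{185 + \left(65 + 36\right)}{\sqrt{-244}} + 3 \left(- \frac{1}{8}\right) = \frac{185 + 101}{2 i \sqrt{61}} - \frac{3}{8} = 286 \left(- \frac{i \sqrt{61}}{122}\right) - \frac{3}{8} = - \frac{143 i \sqrt{61}}{61} - \frac{3}{8} = - \frac{3}{8} - \frac{143 i \sqrt{61}}{61}$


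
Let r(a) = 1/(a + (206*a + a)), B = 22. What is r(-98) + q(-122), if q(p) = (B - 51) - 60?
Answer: -1814177/20384 ≈ -89.000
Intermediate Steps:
r(a) = 1/(208*a) (r(a) = 1/(a + 207*a) = 1/(208*a))
q(p) = -89 (q(p) = (22 - 51) - 60 = -29 - 60 = -89)
r(-98) + q(-122) = (1/208)/(-98) - 89 = (1/208)*(-1/98) - 89 = -1/20384 - 89 = -1814177/20384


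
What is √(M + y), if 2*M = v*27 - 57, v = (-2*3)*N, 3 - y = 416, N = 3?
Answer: 37*I*√2/2 ≈ 26.163*I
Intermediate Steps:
y = -413 (y = 3 - 1*416 = 3 - 416 = -413)
v = -18 (v = -2*3*3 = -6*3 = -18)
M = -543/2 (M = (-18*27 - 57)/2 = (-486 - 57)/2 = (½)*(-543) = -543/2 ≈ -271.50)
√(M + y) = √(-543/2 - 413) = √(-1369/2) = 37*I*√2/2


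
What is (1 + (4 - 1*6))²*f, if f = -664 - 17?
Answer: -681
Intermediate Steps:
f = -681
(1 + (4 - 1*6))²*f = (1 + (4 - 1*6))²*(-681) = (1 + (4 - 6))²*(-681) = (1 - 2)²*(-681) = (-1)²*(-681) = 1*(-681) = -681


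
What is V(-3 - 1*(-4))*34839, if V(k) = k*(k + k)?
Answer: 69678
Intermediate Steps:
V(k) = 2*k**2 (V(k) = k*(2*k) = 2*k**2)
V(-3 - 1*(-4))*34839 = (2*(-3 - 1*(-4))**2)*34839 = (2*(-3 + 4)**2)*34839 = (2*1**2)*34839 = (2*1)*34839 = 2*34839 = 69678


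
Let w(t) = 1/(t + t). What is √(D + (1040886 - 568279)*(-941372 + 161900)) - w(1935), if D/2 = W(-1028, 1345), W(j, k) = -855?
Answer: -1/3870 + 9*I*√4547949694 ≈ -0.0002584 + 6.0695e+5*I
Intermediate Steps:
D = -1710 (D = 2*(-855) = -1710)
w(t) = 1/(2*t)
√(D + (1040886 - 568279)*(-941372 + 161900)) - w(1935) = √(-1710 + (1040886 - 568279)*(-941372 + 161900)) - 1/(2*1935) = √(-1710 + 472607*(-779472)) - 1/(2*1935) = √(-1710 - 368383923504) - 1*1/3870 = √(-368383925214) - 1/3870 = 9*I*√4547949694 - 1/3870 = -1/3870 + 9*I*√4547949694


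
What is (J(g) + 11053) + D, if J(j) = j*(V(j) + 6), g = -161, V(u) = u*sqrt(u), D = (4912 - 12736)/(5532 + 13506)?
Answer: 32004747/3173 + 25921*I*sqrt(161) ≈ 10087.0 + 3.289e+5*I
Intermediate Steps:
D = -1304/3173 (D = -7824/19038 = -7824*1/19038 = -1304/3173 ≈ -0.41097)
V(u) = u**(3/2)
J(j) = j*(6 + j**(3/2)) (J(j) = j*(j**(3/2) + 6) = j*(6 + j**(3/2)))
(J(g) + 11053) + D = (-161*(6 + (-161)**(3/2)) + 11053) - 1304/3173 = (-161*(6 - 161*I*sqrt(161)) + 11053) - 1304/3173 = ((-966 + 25921*I*sqrt(161)) + 11053) - 1304/3173 = (10087 + 25921*I*sqrt(161)) - 1304/3173 = 32004747/3173 + 25921*I*sqrt(161)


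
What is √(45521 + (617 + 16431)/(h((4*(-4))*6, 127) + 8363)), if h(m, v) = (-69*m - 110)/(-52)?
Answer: √2088302563441369/214181 ≈ 213.36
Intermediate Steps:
h(m, v) = 55/26 + 69*m/52 (h(m, v) = (-110 - 69*m)*(-1/52) = 55/26 + 69*m/52)
√(45521 + (617 + 16431)/(h((4*(-4))*6, 127) + 8363)) = √(45521 + (617 + 16431)/((55/26 + 69*((4*(-4))*6)/52) + 8363)) = √(45521 + 17048/((55/26 + 69*(-16*6)/52) + 8363)) = √(45521 + 17048/((55/26 + (69/52)*(-96)) + 8363)) = √(45521 + 17048/((55/26 - 1656/13) + 8363)) = √(45521 + 17048/(-3257/26 + 8363)) = √(45521 + 17048/(214181/26)) = √(45521 + 17048*(26/214181)) = √(45521 + 443248/214181) = √(9750176549/214181) = √2088302563441369/214181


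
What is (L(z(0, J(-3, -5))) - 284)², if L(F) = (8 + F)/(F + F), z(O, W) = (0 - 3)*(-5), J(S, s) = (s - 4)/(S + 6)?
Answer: 72199009/900 ≈ 80221.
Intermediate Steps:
J(S, s) = (-4 + s)/(6 + S)
z(O, W) = 15 (z(O, W) = -3*(-5) = 15)
L(F) = (8 + F)/(2*F) (L(F) = (8 + F)/((2*F)) = (8 + F)*(1/(2*F)) = (8 + F)/(2*F))
(L(z(0, J(-3, -5))) - 284)² = ((½)*(8 + 15)/15 - 284)² = ((½)*(1/15)*23 - 284)² = (23/30 - 284)² = (-8497/30)² = 72199009/900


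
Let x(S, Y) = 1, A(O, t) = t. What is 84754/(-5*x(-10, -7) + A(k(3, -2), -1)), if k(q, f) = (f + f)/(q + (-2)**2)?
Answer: -42377/3 ≈ -14126.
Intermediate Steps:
k(q, f) = 2*f/(4 + q) (k(q, f) = (2*f)/(q + 4) = (2*f)/(4 + q) = 2*f/(4 + q))
84754/(-5*x(-10, -7) + A(k(3, -2), -1)) = 84754/(-5*1 - 1) = 84754/(-5 - 1) = 84754/(-6) = 84754*(-1/6) = -42377/3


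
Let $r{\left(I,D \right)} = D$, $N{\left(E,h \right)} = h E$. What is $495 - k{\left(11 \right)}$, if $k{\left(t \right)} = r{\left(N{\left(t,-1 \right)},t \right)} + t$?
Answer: $473$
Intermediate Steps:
$N{\left(E,h \right)} = E h$
$k{\left(t \right)} = 2 t$ ($k{\left(t \right)} = t + t = 2 t$)
$495 - k{\left(11 \right)} = 495 - 2 \cdot 11 = 495 - 22 = 473$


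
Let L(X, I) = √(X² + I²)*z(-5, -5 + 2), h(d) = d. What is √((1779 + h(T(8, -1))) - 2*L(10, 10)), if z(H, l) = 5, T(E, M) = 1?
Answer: 2*√(445 - 25*√2) ≈ 40.479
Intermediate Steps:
L(X, I) = 5*√(I² + X²) (L(X, I) = √(X² + I²)*5 = √(I² + X²)*5 = 5*√(I² + X²))
√((1779 + h(T(8, -1))) - 2*L(10, 10)) = √((1779 + 1) - 10*√(10² + 10²)) = √(1780 - 10*√(100 + 100)) = √(1780 - 10*√200) = √(1780 - 10*10*√2) = √(1780 - 100*√2)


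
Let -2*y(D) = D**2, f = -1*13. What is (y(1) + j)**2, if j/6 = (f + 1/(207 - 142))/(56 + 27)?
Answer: 240963529/116424100 ≈ 2.0697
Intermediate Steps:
f = -13
y(D) = -D**2/2
j = -5064/5395 (j = 6*((-13 + 1/(207 - 142))/(56 + 27)) = 6*((-13 + 1/65)/83) = 6*((-13 + 1/65)*(1/83)) = 6*(-844/65*1/83) = 6*(-844/5395) = -5064/5395 ≈ -0.93865)
(y(1) + j)**2 = (-1/2*1**2 - 5064/5395)**2 = (-1/2*1 - 5064/5395)**2 = (-1/2 - 5064/5395)**2 = (-15523/10790)**2 = 240963529/116424100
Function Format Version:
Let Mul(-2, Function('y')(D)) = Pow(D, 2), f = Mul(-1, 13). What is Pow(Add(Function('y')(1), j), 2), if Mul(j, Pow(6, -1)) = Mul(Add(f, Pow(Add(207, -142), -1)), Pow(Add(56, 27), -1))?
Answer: Rational(240963529, 116424100) ≈ 2.0697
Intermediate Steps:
f = -13
Function('y')(D) = Mul(Rational(-1, 2), Pow(D, 2))
j = Rational(-5064, 5395) (j = Mul(6, Mul(Add(-13, Pow(Add(207, -142), -1)), Pow(Add(56, 27), -1))) = Mul(6, Mul(Add(-13, Pow(65, -1)), Pow(83, -1))) = Mul(6, Mul(Add(-13, Rational(1, 65)), Rational(1, 83))) = Mul(6, Mul(Rational(-844, 65), Rational(1, 83))) = Mul(6, Rational(-844, 5395)) = Rational(-5064, 5395) ≈ -0.93865)
Pow(Add(Function('y')(1), j), 2) = Pow(Add(Mul(Rational(-1, 2), Pow(1, 2)), Rational(-5064, 5395)), 2) = Pow(Add(Mul(Rational(-1, 2), 1), Rational(-5064, 5395)), 2) = Pow(Add(Rational(-1, 2), Rational(-5064, 5395)), 2) = Pow(Rational(-15523, 10790), 2) = Rational(240963529, 116424100)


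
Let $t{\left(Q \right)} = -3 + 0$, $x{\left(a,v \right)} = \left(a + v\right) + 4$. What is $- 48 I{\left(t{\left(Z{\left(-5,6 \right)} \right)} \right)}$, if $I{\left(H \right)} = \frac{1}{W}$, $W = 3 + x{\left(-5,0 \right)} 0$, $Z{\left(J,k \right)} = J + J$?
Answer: $-16$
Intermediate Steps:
$x{\left(a,v \right)} = 4 + a + v$
$Z{\left(J,k \right)} = 2 J$
$t{\left(Q \right)} = -3$
$W = 3$ ($W = 3 + \left(4 - 5 + 0\right) 0 = 3 - 0 = 3 + 0 = 3$)
$I{\left(H \right)} = \frac{1}{3}$
$- 48 I{\left(t{\left(Z{\left(-5,6 \right)} \right)} \right)} = \left(-48\right) \frac{1}{3} = -16$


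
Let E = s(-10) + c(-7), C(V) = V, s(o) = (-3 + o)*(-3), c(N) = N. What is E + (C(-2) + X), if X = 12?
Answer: 42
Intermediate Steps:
s(o) = 9 - 3*o
E = 32 (E = (9 - 3*(-10)) - 7 = (9 + 30) - 7 = 39 - 7 = 32)
E + (C(-2) + X) = 32 + (-2 + 12) = 32 + 10 = 42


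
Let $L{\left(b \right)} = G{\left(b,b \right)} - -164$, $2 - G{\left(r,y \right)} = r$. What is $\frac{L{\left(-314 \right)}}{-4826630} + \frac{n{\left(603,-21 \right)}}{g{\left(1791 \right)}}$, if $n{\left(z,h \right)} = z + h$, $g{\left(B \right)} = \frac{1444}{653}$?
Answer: $\frac{91717036593}{348482686} \approx 263.19$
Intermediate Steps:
$g{\left(B \right)} = \frac{1444}{653}$ ($g{\left(B \right)} = 1444 \cdot \frac{1}{653} = \frac{1444}{653}$)
$n{\left(z,h \right)} = h + z$
$G{\left(r,y \right)} = 2 - r$
$L{\left(b \right)} = 166 - b$ ($L{\left(b \right)} = \left(2 - b\right) - -164 = \left(2 - b\right) + 164 = 166 - b$)
$\frac{L{\left(-314 \right)}}{-4826630} + \frac{n{\left(603,-21 \right)}}{g{\left(1791 \right)}} = \frac{166 - -314}{-4826630} + \frac{-21 + 603}{\frac{1444}{653}} = \left(166 + 314\right) \left(- \frac{1}{4826630}\right) + 582 \cdot \frac{653}{1444} = 480 \left(- \frac{1}{4826630}\right) + \frac{190023}{722} = - \frac{48}{482663} + \frac{190023}{722} = \frac{91717036593}{348482686}$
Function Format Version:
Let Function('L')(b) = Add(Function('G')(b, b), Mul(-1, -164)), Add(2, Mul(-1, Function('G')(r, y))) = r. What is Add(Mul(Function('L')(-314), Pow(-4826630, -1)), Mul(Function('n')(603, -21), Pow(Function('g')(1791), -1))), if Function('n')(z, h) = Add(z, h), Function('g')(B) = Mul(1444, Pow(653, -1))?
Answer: Rational(91717036593, 348482686) ≈ 263.19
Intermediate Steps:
Function('g')(B) = Rational(1444, 653) (Function('g')(B) = Mul(1444, Rational(1, 653)) = Rational(1444, 653))
Function('n')(z, h) = Add(h, z)
Function('G')(r, y) = Add(2, Mul(-1, r))
Function('L')(b) = Add(166, Mul(-1, b)) (Function('L')(b) = Add(Add(2, Mul(-1, b)), Mul(-1, -164)) = Add(Add(2, Mul(-1, b)), 164) = Add(166, Mul(-1, b)))
Add(Mul(Function('L')(-314), Pow(-4826630, -1)), Mul(Function('n')(603, -21), Pow(Function('g')(1791), -1))) = Add(Mul(Add(166, Mul(-1, -314)), Pow(-4826630, -1)), Mul(Add(-21, 603), Pow(Rational(1444, 653), -1))) = Add(Mul(Add(166, 314), Rational(-1, 4826630)), Mul(582, Rational(653, 1444))) = Add(Mul(480, Rational(-1, 4826630)), Rational(190023, 722)) = Add(Rational(-48, 482663), Rational(190023, 722)) = Rational(91717036593, 348482686)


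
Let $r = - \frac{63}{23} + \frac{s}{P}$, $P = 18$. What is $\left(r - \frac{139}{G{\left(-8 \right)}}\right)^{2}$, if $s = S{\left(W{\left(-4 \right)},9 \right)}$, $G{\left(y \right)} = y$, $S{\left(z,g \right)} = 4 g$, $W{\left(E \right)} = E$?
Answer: $\frac{9369721}{33856} \approx 276.75$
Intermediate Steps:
$s = 36$ ($s = 4 \cdot 9 = 36$)
$r = - \frac{17}{23}$ ($r = - \frac{63}{23} + \frac{36}{18} = \left(-63\right) \frac{1}{23} + 36 \cdot \frac{1}{18} = - \frac{63}{23} + 2 = - \frac{17}{23} \approx -0.73913$)
$\left(r - \frac{139}{G{\left(-8 \right)}}\right)^{2} = \left(- \frac{17}{23} - \frac{139}{-8}\right)^{2} = \left(- \frac{17}{23} - - \frac{139}{8}\right)^{2} = \left(- \frac{17}{23} + \frac{139}{8}\right)^{2} = \left(\frac{3061}{184}\right)^{2} = \frac{9369721}{33856}$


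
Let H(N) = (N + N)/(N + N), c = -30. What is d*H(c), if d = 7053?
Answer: 7053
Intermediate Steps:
H(N) = 1 (H(N) = (2*N)/((2*N)) = (2*N)*(1/(2*N)) = 1)
d*H(c) = 7053*1 = 7053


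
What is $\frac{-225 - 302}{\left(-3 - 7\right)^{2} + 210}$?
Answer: $- \frac{17}{10} \approx -1.7$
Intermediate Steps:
$\frac{-225 - 302}{\left(-3 - 7\right)^{2} + 210} = - \frac{527}{\left(-10\right)^{2} + 210} = - \frac{527}{100 + 210} = - \frac{527}{310} = \left(-527\right) \frac{1}{310} = - \frac{17}{10}$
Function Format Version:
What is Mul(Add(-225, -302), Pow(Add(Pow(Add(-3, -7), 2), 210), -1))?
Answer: Rational(-17, 10) ≈ -1.7000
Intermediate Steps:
Mul(Add(-225, -302), Pow(Add(Pow(Add(-3, -7), 2), 210), -1)) = Mul(-527, Pow(Add(Pow(-10, 2), 210), -1)) = Mul(-527, Pow(Add(100, 210), -1)) = Mul(-527, Pow(310, -1)) = Mul(-527, Rational(1, 310)) = Rational(-17, 10)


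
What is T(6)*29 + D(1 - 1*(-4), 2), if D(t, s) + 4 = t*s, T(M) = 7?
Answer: 209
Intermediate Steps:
D(t, s) = -4 + s*t (D(t, s) = -4 + t*s = -4 + s*t)
T(6)*29 + D(1 - 1*(-4), 2) = 7*29 + (-4 + 2*(1 - 1*(-4))) = 203 + (-4 + 2*(1 + 4)) = 203 + (-4 + 2*5) = 203 + (-4 + 10) = 203 + 6 = 209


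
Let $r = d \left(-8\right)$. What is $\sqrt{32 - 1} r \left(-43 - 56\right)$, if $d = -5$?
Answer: $- 3960 \sqrt{31} \approx -22048.0$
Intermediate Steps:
$r = 40$ ($r = \left(-5\right) \left(-8\right) = 40$)
$\sqrt{32 - 1} r \left(-43 - 56\right) = \sqrt{32 - 1} \cdot 40 \left(-43 - 56\right) = \sqrt{31} \cdot 40 \left(-99\right) = 40 \sqrt{31} \left(-99\right) = - 3960 \sqrt{31}$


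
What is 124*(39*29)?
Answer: 140244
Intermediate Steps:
124*(39*29) = 124*1131 = 140244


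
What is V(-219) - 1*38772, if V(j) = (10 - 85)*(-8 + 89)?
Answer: -44847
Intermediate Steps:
V(j) = -6075 (V(j) = -75*81 = -6075)
V(-219) - 1*38772 = -6075 - 1*38772 = -6075 - 38772 = -44847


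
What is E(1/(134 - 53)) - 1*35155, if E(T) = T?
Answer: -2847554/81 ≈ -35155.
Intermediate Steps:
E(1/(134 - 53)) - 1*35155 = 1/(134 - 53) - 1*35155 = 1/81 - 35155 = -2847554/81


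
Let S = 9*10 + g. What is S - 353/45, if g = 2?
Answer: 3787/45 ≈ 84.156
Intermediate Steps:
S = 92 (S = 9*10 + 2 = 90 + 2 = 92)
S - 353/45 = 92 - 353/45 = 3787/45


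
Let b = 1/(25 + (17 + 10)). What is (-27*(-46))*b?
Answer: 621/26 ≈ 23.885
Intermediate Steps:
b = 1/52 (b = 1/(25 + 27) = 1/52 ≈ 0.019231)
(-27*(-46))*b = -27*(-46)*(1/52) = 1242*(1/52) = 621/26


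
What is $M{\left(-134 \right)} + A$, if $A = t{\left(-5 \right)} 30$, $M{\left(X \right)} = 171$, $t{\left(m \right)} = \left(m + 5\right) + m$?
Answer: $21$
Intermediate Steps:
$t{\left(m \right)} = 5 + 2 m$ ($t{\left(m \right)} = \left(5 + m\right) + m = 5 + 2 m$)
$A = -150$ ($A = \left(5 + 2 \left(-5\right)\right) 30 = \left(5 - 10\right) 30 = \left(-5\right) 30 = -150$)
$M{\left(-134 \right)} + A = 171 - 150 = 21$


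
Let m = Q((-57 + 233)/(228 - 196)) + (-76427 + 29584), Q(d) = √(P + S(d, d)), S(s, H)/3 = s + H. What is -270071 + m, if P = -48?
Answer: -316914 + I*√15 ≈ -3.1691e+5 + 3.873*I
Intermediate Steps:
S(s, H) = 3*H + 3*s (S(s, H) = 3*(s + H) = 3*(H + s) = 3*H + 3*s)
Q(d) = √(-48 + 6*d) (Q(d) = √(-48 + (3*d + 3*d)) = √(-48 + 6*d))
m = -46843 + I*√15 (m = √(-48 + 6*((-57 + 233)/(228 - 196))) + (-76427 + 29584) = √(-48 + 6*(176/32)) - 46843 = √(-48 + 6*(176*(1/32))) - 46843 = √(-48 + 6*(11/2)) - 46843 = √(-48 + 33) - 46843 = √(-15) - 46843 = I*√15 - 46843 = -46843 + I*√15 ≈ -46843.0 + 3.873*I)
-270071 + m = -270071 + (-46843 + I*√15) = -316914 + I*√15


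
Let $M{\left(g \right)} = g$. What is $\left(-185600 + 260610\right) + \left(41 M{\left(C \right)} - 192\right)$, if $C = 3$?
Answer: $74941$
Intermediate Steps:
$\left(-185600 + 260610\right) + \left(41 M{\left(C \right)} - 192\right) = \left(-185600 + 260610\right) + \left(41 \cdot 3 - 192\right) = 75010 + \left(123 - 192\right) = 75010 - 69 = 74941$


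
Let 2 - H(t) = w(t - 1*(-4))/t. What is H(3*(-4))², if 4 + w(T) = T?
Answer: 1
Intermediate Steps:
w(T) = -4 + T
H(t) = 1 (H(t) = 2 - (-4 + (t - 1*(-4)))/t = 2 - (-4 + (t + 4))/t = 2 - (-4 + (4 + t))/t = 2 - t/t = 2 - 1*1 = 2 - 1 = 1)
H(3*(-4))² = 1² = 1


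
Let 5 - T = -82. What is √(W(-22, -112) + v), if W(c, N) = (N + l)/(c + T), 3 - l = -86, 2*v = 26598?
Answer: 2*√14046695/65 ≈ 115.32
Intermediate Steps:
v = 13299 (v = (½)*26598 = 13299)
l = 89 (l = 3 - 1*(-86) = 3 + 86 = 89)
T = 87 (T = 5 - 1*(-82) = 5 + 82 = 87)
W(c, N) = (89 + N)/(87 + c) (W(c, N) = (N + 89)/(c + 87) = (89 + N)/(87 + c))
√(W(-22, -112) + v) = √((89 - 112)/(87 - 22) + 13299) = √(-23/65 + 13299) = √(864412/65) = 2*√14046695/65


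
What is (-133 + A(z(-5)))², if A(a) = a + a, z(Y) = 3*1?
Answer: 16129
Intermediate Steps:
z(Y) = 3
A(a) = 2*a
(-133 + A(z(-5)))² = (-133 + 2*3)² = (-133 + 6)² = (-127)² = 16129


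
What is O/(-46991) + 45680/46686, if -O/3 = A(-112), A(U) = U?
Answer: 152204456/156701559 ≈ 0.97130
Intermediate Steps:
O = 336 (O = -3*(-112) = 336)
O/(-46991) + 45680/46686 = 336/(-46991) + 45680/46686 = 336*(-1/46991) + 45680*(1/46686) = -48/6713 + 22840/23343 = 152204456/156701559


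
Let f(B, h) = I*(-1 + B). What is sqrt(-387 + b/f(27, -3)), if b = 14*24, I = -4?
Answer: I*sqrt(65949)/13 ≈ 19.754*I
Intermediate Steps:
f(B, h) = 4 - 4*B (f(B, h) = -4*(-1 + B) = 4 - 4*B)
b = 336
sqrt(-387 + b/f(27, -3)) = sqrt(-387 + 336/(4 - 4*27)) = sqrt(-387 + 336/(4 - 108)) = sqrt(-387 + 336/(-104)) = sqrt(-387 + 336*(-1/104)) = sqrt(-387 - 42/13) = sqrt(-5073/13) = I*sqrt(65949)/13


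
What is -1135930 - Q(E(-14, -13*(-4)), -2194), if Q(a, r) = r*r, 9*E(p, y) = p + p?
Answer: -5949566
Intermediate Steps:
E(p, y) = 2*p/9 (E(p, y) = (p + p)/9 = (2*p)/9 = 2*p/9)
Q(a, r) = r²
-1135930 - Q(E(-14, -13*(-4)), -2194) = -1135930 - 1*(-2194)² = -1135930 - 1*4813636 = -1135930 - 4813636 = -5949566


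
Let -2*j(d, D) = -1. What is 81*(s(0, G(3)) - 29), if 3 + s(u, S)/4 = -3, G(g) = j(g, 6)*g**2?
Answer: -4293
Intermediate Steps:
j(d, D) = 1/2 (j(d, D) = -1/2*(-1) = 1/2)
G(g) = g**2/2
s(u, S) = -24 (s(u, S) = -12 + 4*(-3) = -12 - 12 = -24)
81*(s(0, G(3)) - 29) = 81*(-24 - 29) = 81*(-53) = -4293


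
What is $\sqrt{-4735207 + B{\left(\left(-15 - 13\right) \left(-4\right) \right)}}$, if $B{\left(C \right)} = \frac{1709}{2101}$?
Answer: $\frac{i \sqrt{20902151883998}}{2101} \approx 2176.1 i$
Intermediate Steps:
$B{\left(C \right)} = \frac{1709}{2101}$ ($B{\left(C \right)} = 1709 \cdot \frac{1}{2101} = \frac{1709}{2101}$)
$\sqrt{-4735207 + B{\left(\left(-15 - 13\right) \left(-4\right) \right)}} = \sqrt{-4735207 + \frac{1709}{2101}} = \sqrt{- \frac{9948668198}{2101}} = \frac{i \sqrt{20902151883998}}{2101}$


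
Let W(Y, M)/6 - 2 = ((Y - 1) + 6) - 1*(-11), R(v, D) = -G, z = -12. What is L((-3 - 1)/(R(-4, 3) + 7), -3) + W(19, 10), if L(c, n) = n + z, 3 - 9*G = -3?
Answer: 207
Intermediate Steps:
G = ⅔ (G = ⅓ - ⅑*(-3) = ⅓ + ⅓ = ⅔ ≈ 0.66667)
R(v, D) = -⅔ (R(v, D) = -1*⅔ = -⅔)
L(c, n) = -12 + n (L(c, n) = n - 12 = -12 + n)
W(Y, M) = 108 + 6*Y (W(Y, M) = 12 + 6*(((Y - 1) + 6) - 1*(-11)) = 12 + 6*(((-1 + Y) + 6) + 11) = 12 + 6*((5 + Y) + 11) = 12 + 6*(16 + Y) = 12 + (96 + 6*Y) = 108 + 6*Y)
L((-3 - 1)/(R(-4, 3) + 7), -3) + W(19, 10) = (-12 - 3) + (108 + 6*19) = -15 + (108 + 114) = -15 + 222 = 207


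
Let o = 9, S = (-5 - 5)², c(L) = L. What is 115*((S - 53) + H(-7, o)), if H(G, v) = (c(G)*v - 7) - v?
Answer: -3680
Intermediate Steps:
S = 100 (S = (-10)² = 100)
H(G, v) = -7 - v + G*v (H(G, v) = (G*v - 7) - v = (-7 + G*v) - v = -7 - v + G*v)
115*((S - 53) + H(-7, o)) = 115*((100 - 53) + (-7 - 1*9 - 7*9)) = 115*(47 + (-7 - 9 - 63)) = 115*(47 - 79) = 115*(-32) = -3680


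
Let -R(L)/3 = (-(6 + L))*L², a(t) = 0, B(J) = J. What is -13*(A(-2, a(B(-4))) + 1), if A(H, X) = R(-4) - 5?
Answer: -1196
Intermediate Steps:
R(L) = -3*L²*(-6 - L) (R(L) = -3*(-(6 + L))*L² = -3*(-6 - L)*L² = -3*L²*(-6 - L))
A(H, X) = 91 (A(H, X) = 3*(-4)²*(6 - 4) - 5 = 3*16*2 - 5 = 96 - 5 = 91)
-13*(A(-2, a(B(-4))) + 1) = -13*(91 + 1) = -13*92 = -1196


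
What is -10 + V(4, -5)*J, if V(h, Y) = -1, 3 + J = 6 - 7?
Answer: -6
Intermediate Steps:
J = -4 (J = -3 + (6 - 7) = -3 - 1 = -4)
-10 + V(4, -5)*J = -10 - 1*(-4) = -10 + 4 = -6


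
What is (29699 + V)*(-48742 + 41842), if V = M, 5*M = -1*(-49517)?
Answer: -273256560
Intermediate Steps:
M = 49517/5 (M = (-1*(-49517))/5 = (⅕)*49517 = 49517/5 ≈ 9903.4)
V = 49517/5 ≈ 9903.4
(29699 + V)*(-48742 + 41842) = (29699 + 49517/5)*(-48742 + 41842) = (198012/5)*(-6900) = -273256560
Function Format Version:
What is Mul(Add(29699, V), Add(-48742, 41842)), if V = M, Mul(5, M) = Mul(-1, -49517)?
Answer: -273256560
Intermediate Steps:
M = Rational(49517, 5) (M = Mul(Rational(1, 5), Mul(-1, -49517)) = Mul(Rational(1, 5), 49517) = Rational(49517, 5) ≈ 9903.4)
V = Rational(49517, 5) ≈ 9903.4
Mul(Add(29699, V), Add(-48742, 41842)) = Mul(Add(29699, Rational(49517, 5)), Add(-48742, 41842)) = Mul(Rational(198012, 5), -6900) = -273256560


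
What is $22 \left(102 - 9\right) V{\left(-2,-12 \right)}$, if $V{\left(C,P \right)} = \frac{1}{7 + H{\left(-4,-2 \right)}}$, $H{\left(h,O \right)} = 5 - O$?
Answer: $\frac{1023}{7} \approx 146.14$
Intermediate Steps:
$V{\left(C,P \right)} = \frac{1}{14}$ ($V{\left(C,P \right)} = \frac{1}{7 + \left(5 - -2\right)} = \frac{1}{7 + \left(5 + 2\right)} = \frac{1}{7 + 7} = \frac{1}{14}$)
$22 \left(102 - 9\right) V{\left(-2,-12 \right)} = 22 \left(102 - 9\right) \frac{1}{14} = 22 \cdot 93 \cdot \frac{1}{14} = 2046 \cdot \frac{1}{14} = \frac{1023}{7}$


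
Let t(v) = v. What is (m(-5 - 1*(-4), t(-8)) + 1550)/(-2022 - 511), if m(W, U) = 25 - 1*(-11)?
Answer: -1586/2533 ≈ -0.62613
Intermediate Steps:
m(W, U) = 36 (m(W, U) = 25 + 11 = 36)
(m(-5 - 1*(-4), t(-8)) + 1550)/(-2022 - 511) = (36 + 1550)/(-2022 - 511) = 1586/(-2533) = 1586*(-1/2533) = -1586/2533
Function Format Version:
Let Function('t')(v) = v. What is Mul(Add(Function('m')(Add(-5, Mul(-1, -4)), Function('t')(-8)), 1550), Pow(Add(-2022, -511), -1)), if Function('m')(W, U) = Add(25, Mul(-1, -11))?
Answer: Rational(-1586, 2533) ≈ -0.62613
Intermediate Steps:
Function('m')(W, U) = 36 (Function('m')(W, U) = Add(25, 11) = 36)
Mul(Add(Function('m')(Add(-5, Mul(-1, -4)), Function('t')(-8)), 1550), Pow(Add(-2022, -511), -1)) = Mul(Add(36, 1550), Pow(Add(-2022, -511), -1)) = Mul(1586, Pow(-2533, -1)) = Mul(1586, Rational(-1, 2533)) = Rational(-1586, 2533)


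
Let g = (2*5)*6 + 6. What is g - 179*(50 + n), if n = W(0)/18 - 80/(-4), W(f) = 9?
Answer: -25107/2 ≈ -12554.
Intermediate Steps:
g = 66 (g = 10*6 + 6 = 60 + 6 = 66)
n = 41/2 (n = 9/18 - 80/(-4) = 9*(1/18) - 80*(-¼) = ½ + 20 = 41/2 ≈ 20.500)
g - 179*(50 + n) = 66 - 179*(50 + 41/2) = 66 - 179*141/2 = 66 - 25239/2 = -25107/2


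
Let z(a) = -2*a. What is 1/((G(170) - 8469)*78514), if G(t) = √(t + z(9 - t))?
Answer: -2823/1877098815022 - √123/2815648222533 ≈ -1.5079e-9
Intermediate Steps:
G(t) = √(-18 + 3*t) (G(t) = √(t - 2*(9 - t)) = √(t + (-18 + 2*t)) = √(-18 + 3*t))
1/((G(170) - 8469)*78514) = 1/(√(-18 + 3*170) - 8469*78514) = (1/78514)/(√(-18 + 510) - 8469) = (1/78514)/(√492 - 8469) = (1/78514)/(2*√123 - 8469) = (1/78514)/(-8469 + 2*√123) = 1/(78514*(-8469 + 2*√123))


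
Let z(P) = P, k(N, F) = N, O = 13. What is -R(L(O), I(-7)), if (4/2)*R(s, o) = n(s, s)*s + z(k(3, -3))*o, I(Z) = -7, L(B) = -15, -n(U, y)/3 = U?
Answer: 348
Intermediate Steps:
n(U, y) = -3*U
R(s, o) = -3*s²/2 + 3*o/2 (R(s, o) = ((-3*s)*s + 3*o)/2 = (-3*s² + 3*o)/2 = -3*s²/2 + 3*o/2)
-R(L(O), I(-7)) = -(-3/2*(-15)² + (3/2)*(-7)) = -(-3/2*225 - 21/2) = -(-675/2 - 21/2) = -1*(-348) = 348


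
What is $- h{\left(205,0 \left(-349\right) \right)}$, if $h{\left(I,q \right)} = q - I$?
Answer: $205$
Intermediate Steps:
$- h{\left(205,0 \left(-349\right) \right)} = - (0 \left(-349\right) - 205) = - (0 - 205) = \left(-1\right) \left(-205\right) = 205$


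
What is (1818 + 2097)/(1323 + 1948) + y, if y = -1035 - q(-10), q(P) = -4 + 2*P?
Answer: -3303066/3271 ≈ -1009.8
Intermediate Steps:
y = -1011 (y = -1035 - (-4 + 2*(-10)) = -1035 - (-4 - 20) = -1035 - 1*(-24) = -1035 + 24 = -1011)
(1818 + 2097)/(1323 + 1948) + y = (1818 + 2097)/(1323 + 1948) - 1011 = 3915/3271 - 1011 = -3303066/3271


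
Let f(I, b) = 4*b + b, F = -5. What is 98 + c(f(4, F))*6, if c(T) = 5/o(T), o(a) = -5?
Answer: 92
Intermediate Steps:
f(I, b) = 5*b
c(T) = -1 (c(T) = 5/(-5) = 5*(-⅕) = -1)
98 + c(f(4, F))*6 = 98 - 1*6 = 98 - 6 = 92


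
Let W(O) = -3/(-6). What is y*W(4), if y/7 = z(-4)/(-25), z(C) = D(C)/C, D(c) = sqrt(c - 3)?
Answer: 7*I*sqrt(7)/200 ≈ 0.092601*I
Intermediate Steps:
D(c) = sqrt(-3 + c)
W(O) = 1/2 (W(O) = -3*(-1/6) = 1/2)
z(C) = sqrt(-3 + C)/C
y = 7*I*sqrt(7)/100 (y = 7*((sqrt(-3 - 4)/(-4))/(-25)) = 7*(-I*sqrt(7)/4*(-1/25)) = 7*(I*sqrt(7)/100) = 7*I*sqrt(7)/100 ≈ 0.1852*I)
y*W(4) = (7*I*sqrt(7)/100)*(1/2) = 7*I*sqrt(7)/200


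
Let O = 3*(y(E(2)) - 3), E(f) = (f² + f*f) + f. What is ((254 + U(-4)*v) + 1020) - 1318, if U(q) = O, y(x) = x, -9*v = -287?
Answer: 1877/3 ≈ 625.67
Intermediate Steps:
E(f) = f + 2*f² (E(f) = (f² + f²) + f = 2*f² + f = f + 2*f²)
v = 287/9 (v = -⅑*(-287) = 287/9 ≈ 31.889)
O = 21 (O = 3*(2*(1 + 2*2) - 3) = 3*(2*(1 + 4) - 3) = 3*(2*5 - 3) = 3*(10 - 3) = 3*7 = 21)
U(q) = 21
((254 + U(-4)*v) + 1020) - 1318 = ((254 + 21*(287/9)) + 1020) - 1318 = ((254 + 2009/3) + 1020) - 1318 = (2771/3 + 1020) - 1318 = 5831/3 - 1318 = 1877/3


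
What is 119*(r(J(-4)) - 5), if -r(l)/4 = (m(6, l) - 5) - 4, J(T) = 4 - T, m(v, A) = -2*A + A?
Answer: 7497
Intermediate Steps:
m(v, A) = -A
r(l) = 36 + 4*l (r(l) = -4*((-l - 5) - 4) = -4*((-5 - l) - 4) = -4*(-9 - l) = 36 + 4*l)
119*(r(J(-4)) - 5) = 119*((36 + 4*(4 - 1*(-4))) - 5) = 119*((36 + 4*(4 + 4)) - 5) = 119*((36 + 4*8) - 5) = 119*((36 + 32) - 5) = 119*(68 - 5) = 119*63 = 7497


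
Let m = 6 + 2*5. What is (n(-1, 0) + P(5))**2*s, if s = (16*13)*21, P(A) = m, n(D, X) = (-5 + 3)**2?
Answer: 1747200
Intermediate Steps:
m = 16 (m = 6 + 10 = 16)
n(D, X) = 4 (n(D, X) = (-2)**2 = 4)
P(A) = 16
s = 4368 (s = 208*21 = 4368)
(n(-1, 0) + P(5))**2*s = (4 + 16)**2*4368 = 20**2*4368 = 400*4368 = 1747200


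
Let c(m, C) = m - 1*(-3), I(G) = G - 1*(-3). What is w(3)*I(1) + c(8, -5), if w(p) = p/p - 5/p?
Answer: 25/3 ≈ 8.3333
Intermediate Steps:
w(p) = 1 - 5/p
I(G) = 3 + G (I(G) = G + 3 = 3 + G)
c(m, C) = 3 + m (c(m, C) = m + 3 = 3 + m)
w(3)*I(1) + c(8, -5) = ((-5 + 3)/3)*(3 + 1) + (3 + 8) = ((1/3)*(-2))*4 + 11 = -2/3*4 + 11 = -8/3 + 11 = 25/3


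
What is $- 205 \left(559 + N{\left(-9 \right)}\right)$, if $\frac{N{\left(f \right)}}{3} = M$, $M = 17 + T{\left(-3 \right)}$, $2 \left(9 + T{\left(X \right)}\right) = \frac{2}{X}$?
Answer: $-119310$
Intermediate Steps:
$T{\left(X \right)} = -9 + \frac{1}{X}$ ($T{\left(X \right)} = -9 + \frac{2 \frac{1}{X}}{2} = -9 + \frac{1}{X}$)
$M = \frac{23}{3}$ ($M = 17 - \left(9 - \frac{1}{-3}\right) = 17 - \frac{28}{3} = \frac{23}{3} \approx 7.6667$)
$N{\left(f \right)} = 23$ ($N{\left(f \right)} = 3 \cdot \frac{23}{3} = 23$)
$- 205 \left(559 + N{\left(-9 \right)}\right) = - 205 \left(559 + 23\right) = - 205 \cdot 582 = \left(-1\right) 119310 = -119310$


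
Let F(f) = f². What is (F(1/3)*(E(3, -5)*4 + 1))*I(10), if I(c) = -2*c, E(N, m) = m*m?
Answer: -2020/9 ≈ -224.44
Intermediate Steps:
E(N, m) = m²
(F(1/3)*(E(3, -5)*4 + 1))*I(10) = ((1/3)²*((-5)²*4 + 1))*(-2*10) = ((1*(⅓))²*(25*4 + 1))*(-20) = ((⅓)²*(100 + 1))*(-20) = ((⅑)*101)*(-20) = (101/9)*(-20) = -2020/9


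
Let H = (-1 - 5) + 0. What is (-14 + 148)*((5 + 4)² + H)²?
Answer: 753750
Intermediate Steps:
H = -6 (H = -6 + 0 = -6)
(-14 + 148)*((5 + 4)² + H)² = (-14 + 148)*((5 + 4)² - 6)² = 134*(9² - 6)² = 134*(81 - 6)² = 134*75² = 134*5625 = 753750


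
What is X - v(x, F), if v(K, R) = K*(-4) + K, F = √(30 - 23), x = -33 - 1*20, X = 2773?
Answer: 2614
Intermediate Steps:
x = -53 (x = -33 - 20 = -53)
F = √7 ≈ 2.6458
v(K, R) = -3*K (v(K, R) = -4*K + K = -3*K)
X - v(x, F) = 2773 - (-3)*(-53) = 2773 - 1*159 = 2773 - 159 = 2614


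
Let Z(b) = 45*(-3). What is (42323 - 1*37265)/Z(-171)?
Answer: -562/15 ≈ -37.467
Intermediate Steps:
Z(b) = -135
(42323 - 1*37265)/Z(-171) = (42323 - 1*37265)/(-135) = (42323 - 37265)*(-1/135) = 5058*(-1/135) = -562/15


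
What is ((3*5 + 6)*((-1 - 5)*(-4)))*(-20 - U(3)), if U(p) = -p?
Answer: -8568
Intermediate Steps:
((3*5 + 6)*((-1 - 5)*(-4)))*(-20 - U(3)) = ((3*5 + 6)*((-1 - 5)*(-4)))*(-20 - (-1)*3) = ((15 + 6)*(-6*(-4)))*(-20 - 1*(-3)) = (21*24)*(-20 + 3) = 504*(-17) = -8568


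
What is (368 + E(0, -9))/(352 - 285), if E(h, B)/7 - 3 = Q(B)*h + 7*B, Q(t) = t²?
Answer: -52/67 ≈ -0.77612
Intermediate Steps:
E(h, B) = 21 + 49*B + 7*h*B² (E(h, B) = 21 + 7*(B²*h + 7*B) = 21 + 7*(h*B² + 7*B) = 21 + 7*(7*B + h*B²) = 21 + (49*B + 7*h*B²) = 21 + 49*B + 7*h*B²)
(368 + E(0, -9))/(352 - 285) = (368 + (21 + 49*(-9) + 7*0*(-9)²))/(352 - 285) = (368 + (21 - 441 + 7*0*81))/67 = (368 + (21 - 441 + 0))*(1/67) = (368 - 420)*(1/67) = -52*1/67 = -52/67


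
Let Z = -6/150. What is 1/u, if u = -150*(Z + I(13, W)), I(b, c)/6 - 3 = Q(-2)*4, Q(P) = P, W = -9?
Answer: 1/4506 ≈ 0.00022193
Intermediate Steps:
Z = -1/25 (Z = -6*1/150 = -1/25 ≈ -0.040000)
I(b, c) = -30 (I(b, c) = 18 + 6*(-2*4) = 18 + 6*(-8) = 18 - 48 = -30)
u = 4506 (u = -150*(-1/25 - 30) = -150*(-751/25) = 4506)
1/u = 1/4506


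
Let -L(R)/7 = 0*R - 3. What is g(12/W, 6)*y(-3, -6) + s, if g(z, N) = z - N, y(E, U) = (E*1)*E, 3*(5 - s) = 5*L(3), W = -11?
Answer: -1032/11 ≈ -93.818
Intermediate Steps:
L(R) = 21 (L(R) = -7*(0*R - 3) = -7*(0 - 3) = -7*(-3) = 21)
s = -30 (s = 5 - 5*21/3 = 5 - ⅓*105 = 5 - 35 = -30)
y(E, U) = E² (y(E, U) = E*E = E²)
g(12/W, 6)*y(-3, -6) + s = (12/(-11) - 1*6)*(-3)² - 30 = (12*(-1/11) - 6)*9 - 30 = (-12/11 - 6)*9 - 30 = -78/11*9 - 30 = -702/11 - 30 = -1032/11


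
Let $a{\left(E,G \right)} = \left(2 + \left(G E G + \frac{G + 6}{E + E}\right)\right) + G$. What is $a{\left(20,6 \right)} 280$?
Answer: $203924$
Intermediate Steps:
$a{\left(E,G \right)} = 2 + G + E G^{2} + \frac{6 + G}{2 E}$ ($a{\left(E,G \right)} = \left(2 + \left(E G G + \frac{6 + G}{2 E}\right)\right) + G = \left(2 + \left(E G^{2} + \left(6 + G\right) \frac{1}{2 E}\right)\right) + G = \left(2 + \left(E G^{2} + \frac{6 + G}{2 E}\right)\right) + G = \left(2 + E G^{2} + \frac{6 + G}{2 E}\right) + G = 2 + G + E G^{2} + \frac{6 + G}{2 E}$)
$a{\left(20,6 \right)} 280 = \frac{3 + \frac{1}{2} \cdot 6 + 20 \left(2 + 6 + 20 \cdot 6^{2}\right)}{20} \cdot 280 = \frac{3 + 3 + 20 \left(2 + 6 + 20 \cdot 36\right)}{20} \cdot 280 = \frac{3 + 3 + 20 \left(2 + 6 + 720\right)}{20} \cdot 280 = \frac{3 + 3 + 20 \cdot 728}{20} \cdot 280 = \frac{3 + 3 + 14560}{20} \cdot 280 = \frac{1}{20} \cdot 14566 \cdot 280 = \frac{7283}{10} \cdot 280 = 203924$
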